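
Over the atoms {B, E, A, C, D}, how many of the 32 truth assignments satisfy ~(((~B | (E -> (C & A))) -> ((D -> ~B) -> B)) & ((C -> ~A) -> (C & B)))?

24

Initial set: {~(((~B | (E -> (C & A))) -> ((D -> ~B) -> B)) & ((C -> ~A) -> (C & B)))}.
~(((~B | (E -> (C & A))) -> ((D -> ~B) -> B)) & ((C -> ~A) -> (C & B))): β-rule — branch into ~((~B | (E -> (C & A))) -> ((D -> ~B) -> B))  //  ~((C -> ~A) -> (C & B)).
  branch 1 (add ~((~B | (E -> (C & A))) -> ((D -> ~B) -> B))):
    ~((~B | (E -> (C & A))) -> ((D -> ~B) -> B)): α-rule — add (~B | (E -> (C & A))), ~((D -> ~B) -> B).
    ~((D -> ~B) -> B): α-rule — add (D -> ~B), ~B.
    (~B | (E -> (C & A))): β-rule — branch into ~B  //  (E -> (C & A)).
      branch 1.1 (add ~B):
        (D -> ~B): β-rule — branch into ~D  //  ~B.
          branch 1.1.1 (add ~D):
            ○ open, literals {B=0, D=0}.
          branch 1.1.2 (add ~B):
            ○ open, literals {B=0}.
      branch 1.2 (add (E -> (C & A))):
        (D -> ~B): β-rule — branch into ~D  //  ~B.
          branch 1.2.1 (add ~D):
            (E -> (C & A)): β-rule — branch into ~E  //  (C & A).
              branch 1.2.1.1 (add ~E):
                ○ open, literals {B=0, D=0, E=0}.
              branch 1.2.1.2 (add (C & A)):
                (C & A): α-rule — add C, A.
                ○ open, literals {A=1, B=0, C=1, D=0}.
          branch 1.2.2 (add ~B):
            (E -> (C & A)): β-rule — branch into ~E  //  (C & A).
              branch 1.2.2.1 (add ~E):
                ○ open, literals {B=0, E=0}.
              branch 1.2.2.2 (add (C & A)):
                (C & A): α-rule — add C, A.
                ○ open, literals {A=1, B=0, C=1}.
  branch 2 (add ~((C -> ~A) -> (C & B))):
    ~((C -> ~A) -> (C & B)): α-rule — add (C -> ~A), ~(C & B).
    (C -> ~A): β-rule — branch into ~C  //  ~A.
      branch 2.1 (add ~C):
        ~(C & B): β-rule — branch into ~C  //  ~B.
          branch 2.1.1 (add ~C):
            ○ open, literals {C=0}.
          branch 2.1.2 (add ~B):
            ○ open, literals {B=0, C=0}.
      branch 2.2 (add ~A):
        ~(C & B): β-rule — branch into ~C  //  ~B.
          branch 2.2.1 (add ~C):
            ○ open, literals {A=0, C=0}.
          branch 2.2.2 (add ~B):
            ○ open, literals {A=0, B=0}.
0 branches closed, 10 open.
Each open branch fixes some atoms; the unmentioned ones are free. Counting distinct full assignments: branch {B=0, D=0} (E, A, C) contributes 8 new; branch {B=0} (E, A, C, D) contributes 8 new; branch {B=0, D=0, E=0} (A, C) contributes 0 new; branch {A=1, B=0, C=1, D=0} (E) contributes 0 new; branch {B=0, E=0} (A, C, D) contributes 0 new; branch {A=1, B=0, C=1} (E, D) contributes 0 new; branch {C=0} (B, E, A, D) contributes 8 new; branch {B=0, C=0} (E, A, D) contributes 0 new; branch {A=0, C=0} (B, E, D) contributes 0 new; branch {A=0, B=0} (E, C, D) contributes 0 new. Total: 24.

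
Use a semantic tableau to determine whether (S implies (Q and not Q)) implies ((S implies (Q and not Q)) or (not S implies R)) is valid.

Valid

Assume the negation and expand:
Initial set: {not ((S implies (Q and not Q)) implies ((S implies (Q and not Q)) or (not S implies R)))}.
not ((S implies (Q and not Q)) implies ((S implies (Q and not Q)) or (not S implies R))): α-rule — add (S implies (Q and not Q)), not ((S implies (Q and not Q)) or (not S implies R)).
not ((S implies (Q and not Q)) or (not S implies R)): α-rule — add not (S implies (Q and not Q)), not (not S implies R).
not (S implies (Q and not Q)): α-rule — add S, not (Q and not Q).
not (not S implies R): α-rule — add not S, not R.
× closes — contains both S and not S.
All 1 branch closes.
Every branch closed, so the negation is unsatisfiable and the formula is valid.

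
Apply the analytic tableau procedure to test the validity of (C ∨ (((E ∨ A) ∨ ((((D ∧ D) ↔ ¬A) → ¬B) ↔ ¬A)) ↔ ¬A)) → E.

Assume the negation and expand:
Initial set: {¬((C ∨ (((E ∨ A) ∨ ((((D ∧ D) ↔ ¬A) → ¬B) ↔ ¬A)) ↔ ¬A)) → E)}.
¬((C ∨ (((E ∨ A) ∨ ((((D ∧ D) ↔ ¬A) → ¬B) ↔ ¬A)) ↔ ¬A)) → E): α-rule — add (C ∨ (((E ∨ A) ∨ ((((D ∧ D) ↔ ¬A) → ¬B) ↔ ¬A)) ↔ ¬A)), ¬E.
(C ∨ (((E ∨ A) ∨ ((((D ∧ D) ↔ ¬A) → ¬B) ↔ ¬A)) ↔ ¬A)): β-rule — branch into C  //  (((E ∨ A) ∨ ((((D ∧ D) ↔ ¬A) → ¬B) ↔ ¬A)) ↔ ¬A).
  branch 1 (add C):
    ○ open, literals {C=T, E=F}.
  branch 2 (add (((E ∨ A) ∨ ((((D ∧ D) ↔ ¬A) → ¬B) ↔ ¬A)) ↔ ¬A)):
    (((E ∨ A) ∨ ((((D ∧ D) ↔ ¬A) → ¬B) ↔ ¬A)) ↔ ¬A): β-rule — branch into ((E ∨ A) ∨ ((((D ∧ D) ↔ ¬A) → ¬B) ↔ ¬A)), ¬A  //  ¬((E ∨ A) ∨ ((((D ∧ D) ↔ ¬A) → ¬B) ↔ ¬A)), ¬¬A.
      branch 2.1 (add ((E ∨ A) ∨ ((((D ∧ D) ↔ ¬A) → ¬B) ↔ ¬A)), ¬A):
        ((E ∨ A) ∨ ((((D ∧ D) ↔ ¬A) → ¬B) ↔ ¬A)): β-rule — branch into (E ∨ A)  //  ((((D ∧ D) ↔ ¬A) → ¬B) ↔ ¬A).
          branch 2.1.1 (add (E ∨ A)):
            (E ∨ A): β-rule — branch into E  //  A.
              branch 2.1.1.1 (add E):
                × closes — contains both E and ¬E.
              branch 2.1.1.2 (add A):
                × closes — contains both A and ¬A.
          branch 2.1.2 (add ((((D ∧ D) ↔ ¬A) → ¬B) ↔ ¬A)):
            ((((D ∧ D) ↔ ¬A) → ¬B) ↔ ¬A): β-rule — branch into (((D ∧ D) ↔ ¬A) → ¬B), ¬A  //  ¬(((D ∧ D) ↔ ¬A) → ¬B), ¬¬A.
              branch 2.1.2.1 (add (((D ∧ D) ↔ ¬A) → ¬B), ¬A):
                (((D ∧ D) ↔ ¬A) → ¬B): β-rule — branch into ¬((D ∧ D) ↔ ¬A)  //  ¬B.
                  branch 2.1.2.1.1 (add ¬((D ∧ D) ↔ ¬A)):
                    ¬((D ∧ D) ↔ ¬A): β-rule — branch into (D ∧ D), ¬¬A  //  ¬(D ∧ D), ¬A.
                      branch 2.1.2.1.1.1 (add (D ∧ D), ¬¬A):
                        × closes — contains both A and ¬A.
                      branch 2.1.2.1.1.2 (add ¬(D ∧ D), ¬A):
                        ¬(D ∧ D): β-rule — branch into ¬D  //  ¬D.
                          branch 2.1.2.1.1.2.1 (add ¬D):
                            ○ open, literals {A=F, D=F, E=F}.
                          branch 2.1.2.1.1.2.2 (add ¬D):
                            ○ open, literals {A=F, D=F, E=F}.
                  branch 2.1.2.1.2 (add ¬B):
                    ○ open, literals {A=F, B=F, E=F}.
              branch 2.1.2.2 (add ¬(((D ∧ D) ↔ ¬A) → ¬B), ¬¬A):
                × closes — contains both A and ¬A.
      branch 2.2 (add ¬((E ∨ A) ∨ ((((D ∧ D) ↔ ¬A) → ¬B) ↔ ¬A)), ¬¬A):
        ¬((E ∨ A) ∨ ((((D ∧ D) ↔ ¬A) → ¬B) ↔ ¬A)): α-rule — add ¬(E ∨ A), ¬((((D ∧ D) ↔ ¬A) → ¬B) ↔ ¬A).
        ¬(E ∨ A): α-rule — add ¬E, ¬A.
        × closes — contains both A and ¬A.
5 branches closed, 4 open.
An open branch gives a countermodel: C=T, E=F (unmentioned atoms arbitrary); under it the original formula is false.

Not valid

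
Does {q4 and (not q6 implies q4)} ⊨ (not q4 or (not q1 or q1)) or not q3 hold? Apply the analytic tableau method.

Initial set: {(q4 and (not q6 implies q4)); not ((not q4 or (not q1 or q1)) or not q3)}.
(q4 and (not q6 implies q4)): α-rule — add q4, (not q6 implies q4).
not ((not q4 or (not q1 or q1)) or not q3): α-rule — add not (not q4 or (not q1 or q1)), not not q3.
not (not q4 or (not q1 or q1)): α-rule — add not not q4, not (not q1 or q1).
not (not q1 or q1): α-rule — add not not q1, not q1.
× closes — contains both q1 and not q1.
All 1 branch closes.
Every branch closed, so the premises entail the conclusion.

Yes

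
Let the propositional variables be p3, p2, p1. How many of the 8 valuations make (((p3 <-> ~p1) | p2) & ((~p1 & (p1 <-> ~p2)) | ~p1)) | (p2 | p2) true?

5

Initial set: {((((p3 <-> ~p1) | p2) & ((~p1 & (p1 <-> ~p2)) | ~p1)) | (p2 | p2))}.
((((p3 <-> ~p1) | p2) & ((~p1 & (p1 <-> ~p2)) | ~p1)) | (p2 | p2)): β-rule — branch into (((p3 <-> ~p1) | p2) & ((~p1 & (p1 <-> ~p2)) | ~p1))  //  (p2 | p2).
  branch 1 (add (((p3 <-> ~p1) | p2) & ((~p1 & (p1 <-> ~p2)) | ~p1))):
    (((p3 <-> ~p1) | p2) & ((~p1 & (p1 <-> ~p2)) | ~p1)): α-rule — add ((p3 <-> ~p1) | p2), ((~p1 & (p1 <-> ~p2)) | ~p1).
    ((p3 <-> ~p1) | p2): β-rule — branch into (p3 <-> ~p1)  //  p2.
      branch 1.1 (add (p3 <-> ~p1)):
        ((~p1 & (p1 <-> ~p2)) | ~p1): β-rule — branch into (~p1 & (p1 <-> ~p2))  //  ~p1.
          branch 1.1.1 (add (~p1 & (p1 <-> ~p2))):
            (~p1 & (p1 <-> ~p2)): α-rule — add ~p1, (p1 <-> ~p2).
            (p3 <-> ~p1): β-rule — branch into p3, ~p1  //  ~p3, ~~p1.
              branch 1.1.1.1 (add p3, ~p1):
                (p1 <-> ~p2): β-rule — branch into p1, ~p2  //  ~p1, ~~p2.
                  branch 1.1.1.1.1 (add p1, ~p2):
                    × closes — contains both p1 and ~p1.
                  branch 1.1.1.1.2 (add ~p1, ~~p2):
                    ○ open, literals {p1=false, p2=true, p3=true}.
              branch 1.1.1.2 (add ~p3, ~~p1):
                × closes — contains both p1 and ~p1.
          branch 1.1.2 (add ~p1):
            (p3 <-> ~p1): β-rule — branch into p3, ~p1  //  ~p3, ~~p1.
              branch 1.1.2.1 (add p3, ~p1):
                ○ open, literals {p1=false, p3=true}.
              branch 1.1.2.2 (add ~p3, ~~p1):
                × closes — contains both p1 and ~p1.
      branch 1.2 (add p2):
        ((~p1 & (p1 <-> ~p2)) | ~p1): β-rule — branch into (~p1 & (p1 <-> ~p2))  //  ~p1.
          branch 1.2.1 (add (~p1 & (p1 <-> ~p2))):
            (~p1 & (p1 <-> ~p2)): α-rule — add ~p1, (p1 <-> ~p2).
            (p1 <-> ~p2): β-rule — branch into p1, ~p2  //  ~p1, ~~p2.
              branch 1.2.1.1 (add p1, ~p2):
                × closes — contains both p1 and ~p1.
              branch 1.2.1.2 (add ~p1, ~~p2):
                ○ open, literals {p1=false, p2=true}.
          branch 1.2.2 (add ~p1):
            ○ open, literals {p1=false, p2=true}.
  branch 2 (add (p2 | p2)):
    (p2 | p2): β-rule — branch into p2  //  p2.
      branch 2.1 (add p2):
        ○ open, literals {p2=true}.
      branch 2.2 (add p2):
        ○ open, literals {p2=true}.
4 branches closed, 6 open.
Each open branch fixes some atoms; the unmentioned ones are free. Counting distinct full assignments: branch {p1=false, p2=true, p3=true} (none free) contributes 1 new; branch {p1=false, p3=true} (p2) contributes 1 new; branch {p1=false, p2=true} (p3) contributes 1 new; branch {p1=false, p2=true} (p3) contributes 0 new; branch {p2=true} (p3, p1) contributes 2 new; branch {p2=true} (p3, p1) contributes 0 new. Total: 5.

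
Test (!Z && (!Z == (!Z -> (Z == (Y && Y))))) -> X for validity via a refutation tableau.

Assume the negation and expand:
Initial set: {!((!Z && (!Z == (!Z -> (Z == (Y && Y))))) -> X)}.
!((!Z && (!Z == (!Z -> (Z == (Y && Y))))) -> X): α-rule — add (!Z && (!Z == (!Z -> (Z == (Y && Y))))), !X.
(!Z && (!Z == (!Z -> (Z == (Y && Y))))): α-rule — add !Z, (!Z == (!Z -> (Z == (Y && Y)))).
(!Z == (!Z -> (Z == (Y && Y)))): β-rule — branch into !Z, (!Z -> (Z == (Y && Y)))  //  !!Z, !(!Z -> (Z == (Y && Y))).
  branch 1 (add !Z, (!Z -> (Z == (Y && Y)))):
    (!Z -> (Z == (Y && Y))): β-rule — branch into !!Z  //  (Z == (Y && Y)).
      branch 1.1 (add !!Z):
        × closes — contains both Z and !Z.
      branch 1.2 (add (Z == (Y && Y))):
        (Z == (Y && Y)): β-rule — branch into Z, (Y && Y)  //  !Z, !(Y && Y).
          branch 1.2.1 (add Z, (Y && Y)):
            × closes — contains both Z and !Z.
          branch 1.2.2 (add !Z, !(Y && Y)):
            !(Y && Y): β-rule — branch into !Y  //  !Y.
              branch 1.2.2.1 (add !Y):
                ○ open, literals {X=F, Y=F, Z=F}.
              branch 1.2.2.2 (add !Y):
                ○ open, literals {X=F, Y=F, Z=F}.
  branch 2 (add !!Z, !(!Z -> (Z == (Y && Y)))):
    × closes — contains both Z and !Z.
3 branches closed, 2 open.
An open branch gives a countermodel: X=F, Y=F, Z=F (unmentioned atoms arbitrary); under it the original formula is false.

Not valid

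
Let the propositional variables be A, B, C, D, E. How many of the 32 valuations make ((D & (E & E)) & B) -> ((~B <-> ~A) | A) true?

Initial set: {(((D & (E & E)) & B) -> ((~B <-> ~A) | A))}.
(((D & (E & E)) & B) -> ((~B <-> ~A) | A)): β-rule — branch into ~((D & (E & E)) & B)  //  ((~B <-> ~A) | A).
  branch 1 (add ~((D & (E & E)) & B)):
    ~((D & (E & E)) & B): β-rule — branch into ~(D & (E & E))  //  ~B.
      branch 1.1 (add ~(D & (E & E))):
        ~(D & (E & E)): β-rule — branch into ~D  //  ~(E & E).
          branch 1.1.1 (add ~D):
            ○ open, literals {D=0}.
          branch 1.1.2 (add ~(E & E)):
            ~(E & E): β-rule — branch into ~E  //  ~E.
              branch 1.1.2.1 (add ~E):
                ○ open, literals {E=0}.
              branch 1.1.2.2 (add ~E):
                ○ open, literals {E=0}.
      branch 1.2 (add ~B):
        ○ open, literals {B=0}.
  branch 2 (add ((~B <-> ~A) | A)):
    ((~B <-> ~A) | A): β-rule — branch into (~B <-> ~A)  //  A.
      branch 2.1 (add (~B <-> ~A)):
        (~B <-> ~A): β-rule — branch into ~B, ~A  //  ~~B, ~~A.
          branch 2.1.1 (add ~B, ~A):
            ○ open, literals {A=0, B=0}.
          branch 2.1.2 (add ~~B, ~~A):
            ○ open, literals {A=1, B=1}.
      branch 2.2 (add A):
        ○ open, literals {A=1}.
0 branches closed, 7 open.
Each open branch fixes some atoms; the unmentioned ones are free. Counting distinct full assignments: branch {D=0} (A, B, C, E) contributes 16 new; branch {E=0} (A, B, C, D) contributes 8 new; branch {E=0} (A, B, C, D) contributes 0 new; branch {B=0} (A, C, D, E) contributes 4 new; branch {A=0, B=0} (C, D, E) contributes 0 new; branch {A=1, B=1} (C, D, E) contributes 2 new; branch {A=1} (B, C, D, E) contributes 0 new. Total: 30.

30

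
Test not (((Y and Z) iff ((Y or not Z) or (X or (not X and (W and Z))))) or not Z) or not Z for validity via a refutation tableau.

Assume the negation and expand:
Initial set: {not (not (((Y and Z) iff ((Y or not Z) or (X or (not X and (W and Z))))) or not Z) or not Z)}.
not (not (((Y and Z) iff ((Y or not Z) or (X or (not X and (W and Z))))) or not Z) or not Z): α-rule — add not not (((Y and Z) iff ((Y or not Z) or (X or (not X and (W and Z))))) or not Z), not not Z.
not not (((Y and Z) iff ((Y or not Z) or (X or (not X and (W and Z))))) or not Z): β-rule — branch into ((Y and Z) iff ((Y or not Z) or (X or (not X and (W and Z)))))  //  not Z.
  branch 1 (add ((Y and Z) iff ((Y or not Z) or (X or (not X and (W and Z)))))):
    ((Y and Z) iff ((Y or not Z) or (X or (not X and (W and Z))))): β-rule — branch into (Y and Z), ((Y or not Z) or (X or (not X and (W and Z))))  //  not (Y and Z), not ((Y or not Z) or (X or (not X and (W and Z)))).
      branch 1.1 (add (Y and Z), ((Y or not Z) or (X or (not X and (W and Z))))):
        (Y and Z): α-rule — add Y, Z.
        ((Y or not Z) or (X or (not X and (W and Z)))): β-rule — branch into (Y or not Z)  //  (X or (not X and (W and Z))).
          branch 1.1.1 (add (Y or not Z)):
            (Y or not Z): β-rule — branch into Y  //  not Z.
              branch 1.1.1.1 (add Y):
                ○ open, literals {Y=true, Z=true}.
              branch 1.1.1.2 (add not Z):
                × closes — contains both Z and not Z.
          branch 1.1.2 (add (X or (not X and (W and Z)))):
            (X or (not X and (W and Z))): β-rule — branch into X  //  (not X and (W and Z)).
              branch 1.1.2.1 (add X):
                ○ open, literals {X=true, Y=true, Z=true}.
              branch 1.1.2.2 (add (not X and (W and Z))):
                (not X and (W and Z)): α-rule — add not X, (W and Z).
                (W and Z): α-rule — add W, Z.
                ○ open, literals {W=true, X=false, Y=true, Z=true}.
      branch 1.2 (add not (Y and Z), not ((Y or not Z) or (X or (not X and (W and Z))))):
        not ((Y or not Z) or (X or (not X and (W and Z)))): α-rule — add not (Y or not Z), not (X or (not X and (W and Z))).
        not (Y or not Z): α-rule — add not Y, not not Z.
        not (X or (not X and (W and Z))): α-rule — add not X, not (not X and (W and Z)).
        not (Y and Z): β-rule — branch into not Y  //  not Z.
          branch 1.2.1 (add not Y):
            not (not X and (W and Z)): β-rule — branch into not not X  //  not (W and Z).
              branch 1.2.1.1 (add not not X):
                × closes — contains both X and not X.
              branch 1.2.1.2 (add not (W and Z)):
                not (W and Z): β-rule — branch into not W  //  not Z.
                  branch 1.2.1.2.1 (add not W):
                    ○ open, literals {W=false, X=false, Y=false, Z=true}.
                  branch 1.2.1.2.2 (add not Z):
                    × closes — contains both Z and not Z.
          branch 1.2.2 (add not Z):
            × closes — contains both Z and not Z.
  branch 2 (add not Z):
    × closes — contains both Z and not Z.
5 branches closed, 4 open.
An open branch gives a countermodel: Y=true, Z=true (unmentioned atoms arbitrary); under it the original formula is false.

Not valid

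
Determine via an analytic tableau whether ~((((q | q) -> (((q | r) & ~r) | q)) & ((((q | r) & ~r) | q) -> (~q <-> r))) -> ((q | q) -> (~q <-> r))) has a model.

Initial set: {T ~((((q | q) -> (((q | r) & ~r) | q)) & ((((q | r) & ~r) | q) -> (~q <-> r))) -> ((q | q) -> (~q <-> r)))}.
T ~((((q | q) -> (((q | r) & ~r) | q)) & ((((q | r) & ~r) | q) -> (~q <-> r))) -> ((q | q) -> (~q <-> r))): α-rule — add T (((q | q) -> (((q | r) & ~r) | q)) & ((((q | r) & ~r) | q) -> (~q <-> r))), F ((q | q) -> (~q <-> r)).
T (((q | q) -> (((q | r) & ~r) | q)) & ((((q | r) & ~r) | q) -> (~q <-> r))): α-rule — add T ((q | q) -> (((q | r) & ~r) | q)), T ((((q | r) & ~r) | q) -> (~q <-> r)).
F ((q | q) -> (~q <-> r)): α-rule — add T (q | q), F (~q <-> r).
T ((q | q) -> (((q | r) & ~r) | q)): β-rule — branch into F (q | q)  //  T (((q | r) & ~r) | q).
  branch 1 (add F (q | q)):
    F (q | q): α-rule — add F q, F q.
    T ((((q | r) & ~r) | q) -> (~q <-> r)): β-rule — branch into F (((q | r) & ~r) | q)  //  T (~q <-> r).
      branch 1.1 (add F (((q | r) & ~r) | q)):
        F (((q | r) & ~r) | q): α-rule — add F ((q | r) & ~r), F q.
        T (q | q): β-rule — branch into T q  //  T q.
          branch 1.1.1 (add T q):
            × closes — contains both q and ~q.
          branch 1.1.2 (add T q):
            × closes — contains both q and ~q.
      branch 1.2 (add T (~q <-> r)):
        T (q | q): β-rule — branch into T q  //  T q.
          branch 1.2.1 (add T q):
            × closes — contains both q and ~q.
          branch 1.2.2 (add T q):
            × closes — contains both q and ~q.
  branch 2 (add T (((q | r) & ~r) | q)):
    T ((((q | r) & ~r) | q) -> (~q <-> r)): β-rule — branch into F (((q | r) & ~r) | q)  //  T (~q <-> r).
      branch 2.1 (add F (((q | r) & ~r) | q)):
        F (((q | r) & ~r) | q): α-rule — add F ((q | r) & ~r), F q.
        T (q | q): β-rule — branch into T q  //  T q.
          branch 2.1.1 (add T q):
            × closes — contains both q and ~q.
          branch 2.1.2 (add T q):
            × closes — contains both q and ~q.
      branch 2.2 (add T (~q <-> r)):
        T (q | q): β-rule — branch into T q  //  T q.
          branch 2.2.1 (add T q):
            F (~q <-> r): β-rule — branch into T ~q, F r  //  F ~q, T r.
              branch 2.2.1.1 (add T ~q, F r):
                × closes — contains both q and ~q.
              branch 2.2.1.2 (add F ~q, T r):
                T (((q | r) & ~r) | q): β-rule — branch into T ((q | r) & ~r)  //  T q.
                  branch 2.2.1.2.1 (add T ((q | r) & ~r)):
                    T ((q | r) & ~r): α-rule — add T (q | r), T ~r.
                    × closes — contains both r and ~r.
                  branch 2.2.1.2.2 (add T q):
                    T (~q <-> r): β-rule — branch into T ~q, T r  //  F ~q, F r.
                      branch 2.2.1.2.2.1 (add T ~q, T r):
                        × closes — contains both q and ~q.
                      branch 2.2.1.2.2.2 (add F ~q, F r):
                        × closes — contains both r and ~r.
          branch 2.2.2 (add T q):
            F (~q <-> r): β-rule — branch into T ~q, F r  //  F ~q, T r.
              branch 2.2.2.1 (add T ~q, F r):
                × closes — contains both q and ~q.
              branch 2.2.2.2 (add F ~q, T r):
                T (((q | r) & ~r) | q): β-rule — branch into T ((q | r) & ~r)  //  T q.
                  branch 2.2.2.2.1 (add T ((q | r) & ~r)):
                    T ((q | r) & ~r): α-rule — add T (q | r), T ~r.
                    × closes — contains both r and ~r.
                  branch 2.2.2.2.2 (add T q):
                    T (~q <-> r): β-rule — branch into T ~q, T r  //  F ~q, F r.
                      branch 2.2.2.2.2.1 (add T ~q, T r):
                        × closes — contains both q and ~q.
                      branch 2.2.2.2.2.2 (add F ~q, F r):
                        × closes — contains both r and ~r.
All 14 branches close.
Every branch closed; the formula is unsatisfiable.

Unsatisfiable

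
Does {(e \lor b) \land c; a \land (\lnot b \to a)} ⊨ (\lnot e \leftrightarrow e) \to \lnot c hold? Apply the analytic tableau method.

Initial set: {((e \lor b) \land c); (a \land (\lnot b \to a)); \lnot ((\lnot e \leftrightarrow e) \to \lnot c)}.
((e \lor b) \land c): α-rule — add (e \lor b), c.
(a \land (\lnot b \to a)): α-rule — add a, (\lnot b \to a).
\lnot ((\lnot e \leftrightarrow e) \to \lnot c): α-rule — add (\lnot e \leftrightarrow e), \lnot \lnot c.
(e \lor b): β-rule — branch into e  //  b.
  branch 1 (add e):
    (\lnot b \to a): β-rule — branch into \lnot \lnot b  //  a.
      branch 1.1 (add \lnot \lnot b):
        (\lnot e \leftrightarrow e): β-rule — branch into \lnot e, e  //  \lnot \lnot e, \lnot e.
          branch 1.1.1 (add \lnot e, e):
            × closes — contains both e and \lnot e.
          branch 1.1.2 (add \lnot \lnot e, \lnot e):
            × closes — contains both e and \lnot e.
      branch 1.2 (add a):
        (\lnot e \leftrightarrow e): β-rule — branch into \lnot e, e  //  \lnot \lnot e, \lnot e.
          branch 1.2.1 (add \lnot e, e):
            × closes — contains both e and \lnot e.
          branch 1.2.2 (add \lnot \lnot e, \lnot e):
            × closes — contains both e and \lnot e.
  branch 2 (add b):
    (\lnot b \to a): β-rule — branch into \lnot \lnot b  //  a.
      branch 2.1 (add \lnot \lnot b):
        (\lnot e \leftrightarrow e): β-rule — branch into \lnot e, e  //  \lnot \lnot e, \lnot e.
          branch 2.1.1 (add \lnot e, e):
            × closes — contains both e and \lnot e.
          branch 2.1.2 (add \lnot \lnot e, \lnot e):
            × closes — contains both e and \lnot e.
      branch 2.2 (add a):
        (\lnot e \leftrightarrow e): β-rule — branch into \lnot e, e  //  \lnot \lnot e, \lnot e.
          branch 2.2.1 (add \lnot e, e):
            × closes — contains both e and \lnot e.
          branch 2.2.2 (add \lnot \lnot e, \lnot e):
            × closes — contains both e and \lnot e.
All 8 branches close.
Every branch closed, so the premises entail the conclusion.

Yes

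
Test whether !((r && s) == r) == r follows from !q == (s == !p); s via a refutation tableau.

Initial set: {(!q == (s == !p)); s; !(!((r && s) == r) == r)}.
(!q == (s == !p)): β-rule — branch into !q, (s == !p)  //  !!q, !(s == !p).
  branch 1 (add !q, (s == !p)):
    !(!((r && s) == r) == r): β-rule — branch into !((r && s) == r), !r  //  !!((r && s) == r), r.
      branch 1.1 (add !((r && s) == r), !r):
        (s == !p): β-rule — branch into s, !p  //  !s, !!p.
          branch 1.1.1 (add s, !p):
            !((r && s) == r): β-rule — branch into (r && s), !r  //  !(r && s), r.
              branch 1.1.1.1 (add (r && s), !r):
                (r && s): α-rule — add r, s.
                × closes — contains both r and !r.
              branch 1.1.1.2 (add !(r && s), r):
                × closes — contains both r and !r.
          branch 1.1.2 (add !s, !!p):
            × closes — contains both s and !s.
      branch 1.2 (add !!((r && s) == r), r):
        (s == !p): β-rule — branch into s, !p  //  !s, !!p.
          branch 1.2.1 (add s, !p):
            !!((r && s) == r): β-rule — branch into (r && s), r  //  !(r && s), !r.
              branch 1.2.1.1 (add (r && s), r):
                (r && s): α-rule — add r, s.
                ○ open, literals {p=0, q=0, r=1, s=1}.
              branch 1.2.1.2 (add !(r && s), !r):
                × closes — contains both r and !r.
          branch 1.2.2 (add !s, !!p):
            × closes — contains both s and !s.
  branch 2 (add !!q, !(s == !p)):
    !(!((r && s) == r) == r): β-rule — branch into !((r && s) == r), !r  //  !!((r && s) == r), r.
      branch 2.1 (add !((r && s) == r), !r):
        !(s == !p): β-rule — branch into s, !!p  //  !s, !p.
          branch 2.1.1 (add s, !!p):
            !((r && s) == r): β-rule — branch into (r && s), !r  //  !(r && s), r.
              branch 2.1.1.1 (add (r && s), !r):
                (r && s): α-rule — add r, s.
                × closes — contains both r and !r.
              branch 2.1.1.2 (add !(r && s), r):
                × closes — contains both r and !r.
          branch 2.1.2 (add !s, !p):
            × closes — contains both s and !s.
      branch 2.2 (add !!((r && s) == r), r):
        !(s == !p): β-rule — branch into s, !!p  //  !s, !p.
          branch 2.2.1 (add s, !!p):
            !!((r && s) == r): β-rule — branch into (r && s), r  //  !(r && s), !r.
              branch 2.2.1.1 (add (r && s), r):
                (r && s): α-rule — add r, s.
                ○ open, literals {p=1, q=1, r=1, s=1}.
              branch 2.2.1.2 (add !(r && s), !r):
                × closes — contains both r and !r.
          branch 2.2.2 (add !s, !p):
            × closes — contains both s and !s.
10 branches closed, 2 open.
An open branch gives a countermodel: p=0, q=0, r=1, s=1 (unmentioned atoms arbitrary); the premises hold there but the conclusion fails.

No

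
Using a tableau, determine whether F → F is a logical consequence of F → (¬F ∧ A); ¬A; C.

Yes

Initial set: {T (F → (¬F ∧ A)); T ¬A; T C; F (F → F)}.
F (F → F): α-rule — add T F, F F.
× closes — contains both F and ¬F.
All 1 branch closes.
Every branch closed, so the premises entail the conclusion.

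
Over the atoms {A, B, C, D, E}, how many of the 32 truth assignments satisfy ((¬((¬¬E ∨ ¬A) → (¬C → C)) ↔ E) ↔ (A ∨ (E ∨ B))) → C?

Initial set: {(((¬((¬¬E ∨ ¬A) → (¬C → C)) ↔ E) ↔ (A ∨ (E ∨ B))) → C)}.
(((¬((¬¬E ∨ ¬A) → (¬C → C)) ↔ E) ↔ (A ∨ (E ∨ B))) → C): β-rule — branch into ¬((¬((¬¬E ∨ ¬A) → (¬C → C)) ↔ E) ↔ (A ∨ (E ∨ B)))  //  C.
  branch 1 (add ¬((¬((¬¬E ∨ ¬A) → (¬C → C)) ↔ E) ↔ (A ∨ (E ∨ B)))):
    ¬((¬((¬¬E ∨ ¬A) → (¬C → C)) ↔ E) ↔ (A ∨ (E ∨ B))): β-rule — branch into (¬((¬¬E ∨ ¬A) → (¬C → C)) ↔ E), ¬(A ∨ (E ∨ B))  //  ¬(¬((¬¬E ∨ ¬A) → (¬C → C)) ↔ E), (A ∨ (E ∨ B)).
      branch 1.1 (add (¬((¬¬E ∨ ¬A) → (¬C → C)) ↔ E), ¬(A ∨ (E ∨ B))):
        ¬(A ∨ (E ∨ B)): α-rule — add ¬A, ¬(E ∨ B).
        ¬(E ∨ B): α-rule — add ¬E, ¬B.
        (¬((¬¬E ∨ ¬A) → (¬C → C)) ↔ E): β-rule — branch into ¬((¬¬E ∨ ¬A) → (¬C → C)), E  //  ¬¬((¬¬E ∨ ¬A) → (¬C → C)), ¬E.
          branch 1.1.1 (add ¬((¬¬E ∨ ¬A) → (¬C → C)), E):
            × closes — contains both E and ¬E.
          branch 1.1.2 (add ¬¬((¬¬E ∨ ¬A) → (¬C → C)), ¬E):
            ¬¬((¬¬E ∨ ¬A) → (¬C → C)): β-rule — branch into ¬(¬¬E ∨ ¬A)  //  (¬C → C).
              branch 1.1.2.1 (add ¬(¬¬E ∨ ¬A)):
                ¬(¬¬E ∨ ¬A): α-rule — add ¬¬¬E, ¬¬A.
                × closes — contains both A and ¬A.
              branch 1.1.2.2 (add (¬C → C)):
                (¬C → C): β-rule — branch into ¬¬C  //  C.
                  branch 1.1.2.2.1 (add ¬¬C):
                    ○ open, literals {A=false, B=false, C=true, E=false}.
                  branch 1.1.2.2.2 (add C):
                    ○ open, literals {A=false, B=false, C=true, E=false}.
      branch 1.2 (add ¬(¬((¬¬E ∨ ¬A) → (¬C → C)) ↔ E), (A ∨ (E ∨ B))):
        ¬(¬((¬¬E ∨ ¬A) → (¬C → C)) ↔ E): β-rule — branch into ¬((¬¬E ∨ ¬A) → (¬C → C)), ¬E  //  ¬¬((¬¬E ∨ ¬A) → (¬C → C)), E.
          branch 1.2.1 (add ¬((¬¬E ∨ ¬A) → (¬C → C)), ¬E):
            ¬((¬¬E ∨ ¬A) → (¬C → C)): α-rule — add (¬¬E ∨ ¬A), ¬(¬C → C).
            ¬(¬C → C): α-rule — add ¬C, ¬C.
            (A ∨ (E ∨ B)): β-rule — branch into A  //  (E ∨ B).
              branch 1.2.1.1 (add A):
                (¬¬E ∨ ¬A): β-rule — branch into ¬¬E  //  ¬A.
                  branch 1.2.1.1.1 (add ¬¬E):
                    ¬¬E: drop double negation, giving E.
                    × closes — contains both E and ¬E.
                  branch 1.2.1.1.2 (add ¬A):
                    × closes — contains both A and ¬A.
              branch 1.2.1.2 (add (E ∨ B)):
                (¬¬E ∨ ¬A): β-rule — branch into ¬¬E  //  ¬A.
                  branch 1.2.1.2.1 (add ¬¬E):
                    ¬¬E: drop double negation, giving E.
                    × closes — contains both E and ¬E.
                  branch 1.2.1.2.2 (add ¬A):
                    (E ∨ B): β-rule — branch into E  //  B.
                      branch 1.2.1.2.2.1 (add E):
                        × closes — contains both E and ¬E.
                      branch 1.2.1.2.2.2 (add B):
                        ○ open, literals {A=false, B=true, C=false, E=false}.
          branch 1.2.2 (add ¬¬((¬¬E ∨ ¬A) → (¬C → C)), E):
            (A ∨ (E ∨ B)): β-rule — branch into A  //  (E ∨ B).
              branch 1.2.2.1 (add A):
                ¬¬((¬¬E ∨ ¬A) → (¬C → C)): β-rule — branch into ¬(¬¬E ∨ ¬A)  //  (¬C → C).
                  branch 1.2.2.1.1 (add ¬(¬¬E ∨ ¬A)):
                    ¬(¬¬E ∨ ¬A): α-rule — add ¬¬¬E, ¬¬A.
                    ¬¬¬E: drop double negation, giving ¬E.
                    × closes — contains both E and ¬E.
                  branch 1.2.2.1.2 (add (¬C → C)):
                    (¬C → C): β-rule — branch into ¬¬C  //  C.
                      branch 1.2.2.1.2.1 (add ¬¬C):
                        ○ open, literals {A=true, C=true, E=true}.
                      branch 1.2.2.1.2.2 (add C):
                        ○ open, literals {A=true, C=true, E=true}.
              branch 1.2.2.2 (add (E ∨ B)):
                ¬¬((¬¬E ∨ ¬A) → (¬C → C)): β-rule — branch into ¬(¬¬E ∨ ¬A)  //  (¬C → C).
                  branch 1.2.2.2.1 (add ¬(¬¬E ∨ ¬A)):
                    ¬(¬¬E ∨ ¬A): α-rule — add ¬¬¬E, ¬¬A.
                    ¬¬¬E: drop double negation, giving ¬E.
                    × closes — contains both E and ¬E.
                  branch 1.2.2.2.2 (add (¬C → C)):
                    (E ∨ B): β-rule — branch into E  //  B.
                      branch 1.2.2.2.2.1 (add E):
                        (¬C → C): β-rule — branch into ¬¬C  //  C.
                          branch 1.2.2.2.2.1.1 (add ¬¬C):
                            ○ open, literals {C=true, E=true}.
                          branch 1.2.2.2.2.1.2 (add C):
                            ○ open, literals {C=true, E=true}.
                      branch 1.2.2.2.2.2 (add B):
                        (¬C → C): β-rule — branch into ¬¬C  //  C.
                          branch 1.2.2.2.2.2.1 (add ¬¬C):
                            ○ open, literals {B=true, C=true, E=true}.
                          branch 1.2.2.2.2.2.2 (add C):
                            ○ open, literals {B=true, C=true, E=true}.
  branch 2 (add C):
    ○ open, literals {C=true}.
8 branches closed, 10 open.
Each open branch fixes some atoms; the unmentioned ones are free. Counting distinct full assignments: branch {A=false, B=false, C=true, E=false} (D) contributes 2 new; branch {A=false, B=false, C=true, E=false} (D) contributes 0 new; branch {A=false, B=true, C=false, E=false} (D) contributes 2 new; branch {A=true, C=true, E=true} (B, D) contributes 4 new; branch {A=true, C=true, E=true} (B, D) contributes 0 new; branch {C=true, E=true} (A, B, D) contributes 4 new; branch {C=true, E=true} (A, B, D) contributes 0 new; branch {B=true, C=true, E=true} (A, D) contributes 0 new; branch {B=true, C=true, E=true} (A, D) contributes 0 new; branch {C=true} (A, B, D, E) contributes 6 new. Total: 18.

18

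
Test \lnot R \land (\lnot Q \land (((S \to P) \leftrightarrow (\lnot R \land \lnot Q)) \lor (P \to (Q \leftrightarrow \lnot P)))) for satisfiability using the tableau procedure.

Initial set: {(\lnot R \land (\lnot Q \land (((S \to P) \leftrightarrow (\lnot R \land \lnot Q)) \lor (P \to (Q \leftrightarrow \lnot P)))))}.
(\lnot R \land (\lnot Q \land (((S \to P) \leftrightarrow (\lnot R \land \lnot Q)) \lor (P \to (Q \leftrightarrow \lnot P))))): α-rule — add \lnot R, (\lnot Q \land (((S \to P) \leftrightarrow (\lnot R \land \lnot Q)) \lor (P \to (Q \leftrightarrow \lnot P)))).
(\lnot Q \land (((S \to P) \leftrightarrow (\lnot R \land \lnot Q)) \lor (P \to (Q \leftrightarrow \lnot P)))): α-rule — add \lnot Q, (((S \to P) \leftrightarrow (\lnot R \land \lnot Q)) \lor (P \to (Q \leftrightarrow \lnot P))).
(((S \to P) \leftrightarrow (\lnot R \land \lnot Q)) \lor (P \to (Q \leftrightarrow \lnot P))): β-rule — branch into ((S \to P) \leftrightarrow (\lnot R \land \lnot Q))  //  (P \to (Q \leftrightarrow \lnot P)).
  branch 1 (add ((S \to P) \leftrightarrow (\lnot R \land \lnot Q))):
    ((S \to P) \leftrightarrow (\lnot R \land \lnot Q)): β-rule — branch into (S \to P), (\lnot R \land \lnot Q)  //  \lnot (S \to P), \lnot (\lnot R \land \lnot Q).
      branch 1.1 (add (S \to P), (\lnot R \land \lnot Q)):
        (\lnot R \land \lnot Q): α-rule — add \lnot R, \lnot Q.
        (S \to P): β-rule — branch into \lnot S  //  P.
          branch 1.1.1 (add \lnot S):
            ○ open, literals {Q=0, R=0, S=0}.
          branch 1.1.2 (add P):
            ○ open, literals {P=1, Q=0, R=0}.
      branch 1.2 (add \lnot (S \to P), \lnot (\lnot R \land \lnot Q)):
        \lnot (S \to P): α-rule — add S, \lnot P.
        \lnot (\lnot R \land \lnot Q): β-rule — branch into \lnot \lnot R  //  \lnot \lnot Q.
          branch 1.2.1 (add \lnot \lnot R):
            × closes — contains both R and \lnot R.
          branch 1.2.2 (add \lnot \lnot Q):
            × closes — contains both Q and \lnot Q.
  branch 2 (add (P \to (Q \leftrightarrow \lnot P))):
    (P \to (Q \leftrightarrow \lnot P)): β-rule — branch into \lnot P  //  (Q \leftrightarrow \lnot P).
      branch 2.1 (add \lnot P):
        ○ open, literals {P=0, Q=0, R=0}.
      branch 2.2 (add (Q \leftrightarrow \lnot P)):
        (Q \leftrightarrow \lnot P): β-rule — branch into Q, \lnot P  //  \lnot Q, \lnot \lnot P.
          branch 2.2.1 (add Q, \lnot P):
            × closes — contains both Q and \lnot Q.
          branch 2.2.2 (add \lnot Q, \lnot \lnot P):
            ○ open, literals {P=1, Q=0, R=0}.
3 branches closed, 4 open.
An open branch gives a satisfying assignment: Q=0, R=0, S=0.

Satisfiable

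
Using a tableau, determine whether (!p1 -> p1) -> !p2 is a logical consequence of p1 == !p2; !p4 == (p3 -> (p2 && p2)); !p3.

Initial set: {(p1 == !p2); (!p4 == (p3 -> (p2 && p2))); !p3; !((!p1 -> p1) -> !p2)}.
!((!p1 -> p1) -> !p2): α-rule — add (!p1 -> p1), !!p2.
(p1 == !p2): β-rule — branch into p1, !p2  //  !p1, !!p2.
  branch 1 (add p1, !p2):
    × closes — contains both p2 and !p2.
  branch 2 (add !p1, !!p2):
    (!p4 == (p3 -> (p2 && p2))): β-rule — branch into !p4, (p3 -> (p2 && p2))  //  !!p4, !(p3 -> (p2 && p2)).
      branch 2.1 (add !p4, (p3 -> (p2 && p2))):
        (!p1 -> p1): β-rule — branch into !!p1  //  p1.
          branch 2.1.1 (add !!p1):
            × closes — contains both p1 and !p1.
          branch 2.1.2 (add p1):
            × closes — contains both p1 and !p1.
      branch 2.2 (add !!p4, !(p3 -> (p2 && p2))):
        !(p3 -> (p2 && p2)): α-rule — add p3, !(p2 && p2).
        × closes — contains both p3 and !p3.
All 4 branches close.
Every branch closed, so the premises entail the conclusion.

Yes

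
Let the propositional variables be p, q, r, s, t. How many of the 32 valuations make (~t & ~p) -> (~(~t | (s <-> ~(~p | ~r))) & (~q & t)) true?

Initial set: {((~t & ~p) -> (~(~t | (s <-> ~(~p | ~r))) & (~q & t)))}.
((~t & ~p) -> (~(~t | (s <-> ~(~p | ~r))) & (~q & t))): β-rule — branch into ~(~t & ~p)  //  (~(~t | (s <-> ~(~p | ~r))) & (~q & t)).
  branch 1 (add ~(~t & ~p)):
    ~(~t & ~p): β-rule — branch into ~~t  //  ~~p.
      branch 1.1 (add ~~t):
        ○ open, literals {t=1}.
      branch 1.2 (add ~~p):
        ○ open, literals {p=1}.
  branch 2 (add (~(~t | (s <-> ~(~p | ~r))) & (~q & t))):
    (~(~t | (s <-> ~(~p | ~r))) & (~q & t)): α-rule — add ~(~t | (s <-> ~(~p | ~r))), (~q & t).
    ~(~t | (s <-> ~(~p | ~r))): α-rule — add ~~t, ~(s <-> ~(~p | ~r)).
    (~q & t): α-rule — add ~q, t.
    ~(s <-> ~(~p | ~r)): β-rule — branch into s, ~~(~p | ~r)  //  ~s, ~(~p | ~r).
      branch 2.1 (add s, ~~(~p | ~r)):
        ~~(~p | ~r): β-rule — branch into ~p  //  ~r.
          branch 2.1.1 (add ~p):
            ○ open, literals {p=0, q=0, s=1, t=1}.
          branch 2.1.2 (add ~r):
            ○ open, literals {q=0, r=0, s=1, t=1}.
      branch 2.2 (add ~s, ~(~p | ~r)):
        ~(~p | ~r): α-rule — add ~~p, ~~r.
        ○ open, literals {p=1, q=0, r=1, s=0, t=1}.
0 branches closed, 5 open.
Each open branch fixes some atoms; the unmentioned ones are free. Counting distinct full assignments: branch {t=1} (p, q, r, s) contributes 16 new; branch {p=1} (q, r, s, t) contributes 8 new; branch {p=0, q=0, s=1, t=1} (r) contributes 0 new; branch {q=0, r=0, s=1, t=1} (p) contributes 0 new; branch {p=1, q=0, r=1, s=0, t=1} (none free) contributes 0 new. Total: 24.

24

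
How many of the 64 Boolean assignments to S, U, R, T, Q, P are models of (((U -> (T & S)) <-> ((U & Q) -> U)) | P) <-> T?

36

Initial set: {((((U -> (T & S)) <-> ((U & Q) -> U)) | P) <-> T)}.
((((U -> (T & S)) <-> ((U & Q) -> U)) | P) <-> T): β-rule — branch into (((U -> (T & S)) <-> ((U & Q) -> U)) | P), T  //  ~(((U -> (T & S)) <-> ((U & Q) -> U)) | P), ~T.
  branch 1 (add (((U -> (T & S)) <-> ((U & Q) -> U)) | P), T):
    (((U -> (T & S)) <-> ((U & Q) -> U)) | P): β-rule — branch into ((U -> (T & S)) <-> ((U & Q) -> U))  //  P.
      branch 1.1 (add ((U -> (T & S)) <-> ((U & Q) -> U))):
        ((U -> (T & S)) <-> ((U & Q) -> U)): β-rule — branch into (U -> (T & S)), ((U & Q) -> U)  //  ~(U -> (T & S)), ~((U & Q) -> U).
          branch 1.1.1 (add (U -> (T & S)), ((U & Q) -> U)):
            (U -> (T & S)): β-rule — branch into ~U  //  (T & S).
              branch 1.1.1.1 (add ~U):
                ((U & Q) -> U): β-rule — branch into ~(U & Q)  //  U.
                  branch 1.1.1.1.1 (add ~(U & Q)):
                    ~(U & Q): β-rule — branch into ~U  //  ~Q.
                      branch 1.1.1.1.1.1 (add ~U):
                        ○ open, literals {T=1, U=0}.
                      branch 1.1.1.1.1.2 (add ~Q):
                        ○ open, literals {Q=0, T=1, U=0}.
                  branch 1.1.1.1.2 (add U):
                    × closes — contains both U and ~U.
              branch 1.1.1.2 (add (T & S)):
                (T & S): α-rule — add T, S.
                ((U & Q) -> U): β-rule — branch into ~(U & Q)  //  U.
                  branch 1.1.1.2.1 (add ~(U & Q)):
                    ~(U & Q): β-rule — branch into ~U  //  ~Q.
                      branch 1.1.1.2.1.1 (add ~U):
                        ○ open, literals {S=1, T=1, U=0}.
                      branch 1.1.1.2.1.2 (add ~Q):
                        ○ open, literals {Q=0, S=1, T=1}.
                  branch 1.1.1.2.2 (add U):
                    ○ open, literals {S=1, T=1, U=1}.
          branch 1.1.2 (add ~(U -> (T & S)), ~((U & Q) -> U)):
            ~(U -> (T & S)): α-rule — add U, ~(T & S).
            ~((U & Q) -> U): α-rule — add (U & Q), ~U.
            × closes — contains both U and ~U.
      branch 1.2 (add P):
        ○ open, literals {P=1, T=1}.
  branch 2 (add ~(((U -> (T & S)) <-> ((U & Q) -> U)) | P), ~T):
    ~(((U -> (T & S)) <-> ((U & Q) -> U)) | P): α-rule — add ~((U -> (T & S)) <-> ((U & Q) -> U)), ~P.
    ~((U -> (T & S)) <-> ((U & Q) -> U)): β-rule — branch into (U -> (T & S)), ~((U & Q) -> U)  //  ~(U -> (T & S)), ((U & Q) -> U).
      branch 2.1 (add (U -> (T & S)), ~((U & Q) -> U)):
        ~((U & Q) -> U): α-rule — add (U & Q), ~U.
        (U & Q): α-rule — add U, Q.
        × closes — contains both U and ~U.
      branch 2.2 (add ~(U -> (T & S)), ((U & Q) -> U)):
        ~(U -> (T & S)): α-rule — add U, ~(T & S).
        ((U & Q) -> U): β-rule — branch into ~(U & Q)  //  U.
          branch 2.2.1 (add ~(U & Q)):
            ~(T & S): β-rule — branch into ~T  //  ~S.
              branch 2.2.1.1 (add ~T):
                ~(U & Q): β-rule — branch into ~U  //  ~Q.
                  branch 2.2.1.1.1 (add ~U):
                    × closes — contains both U and ~U.
                  branch 2.2.1.1.2 (add ~Q):
                    ○ open, literals {P=0, Q=0, T=0, U=1}.
              branch 2.2.1.2 (add ~S):
                ~(U & Q): β-rule — branch into ~U  //  ~Q.
                  branch 2.2.1.2.1 (add ~U):
                    × closes — contains both U and ~U.
                  branch 2.2.1.2.2 (add ~Q):
                    ○ open, literals {P=0, Q=0, S=0, T=0, U=1}.
          branch 2.2.2 (add U):
            ~(T & S): β-rule — branch into ~T  //  ~S.
              branch 2.2.2.1 (add ~T):
                ○ open, literals {P=0, T=0, U=1}.
              branch 2.2.2.2 (add ~S):
                ○ open, literals {P=0, S=0, T=0, U=1}.
5 branches closed, 10 open.
Each open branch fixes some atoms; the unmentioned ones are free. Counting distinct full assignments: branch {T=1, U=0} (S, R, Q, P) contributes 16 new; branch {Q=0, T=1, U=0} (S, R, P) contributes 0 new; branch {S=1, T=1, U=0} (R, Q, P) contributes 0 new; branch {Q=0, S=1, T=1} (U, R, P) contributes 4 new; branch {S=1, T=1, U=1} (R, Q, P) contributes 4 new; branch {P=1, T=1} (S, U, R, Q) contributes 4 new; branch {P=0, Q=0, T=0, U=1} (S, R) contributes 4 new; branch {P=0, Q=0, S=0, T=0, U=1} (R) contributes 0 new; branch {P=0, T=0, U=1} (S, R, Q) contributes 4 new; branch {P=0, S=0, T=0, U=1} (R, Q) contributes 0 new. Total: 36.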